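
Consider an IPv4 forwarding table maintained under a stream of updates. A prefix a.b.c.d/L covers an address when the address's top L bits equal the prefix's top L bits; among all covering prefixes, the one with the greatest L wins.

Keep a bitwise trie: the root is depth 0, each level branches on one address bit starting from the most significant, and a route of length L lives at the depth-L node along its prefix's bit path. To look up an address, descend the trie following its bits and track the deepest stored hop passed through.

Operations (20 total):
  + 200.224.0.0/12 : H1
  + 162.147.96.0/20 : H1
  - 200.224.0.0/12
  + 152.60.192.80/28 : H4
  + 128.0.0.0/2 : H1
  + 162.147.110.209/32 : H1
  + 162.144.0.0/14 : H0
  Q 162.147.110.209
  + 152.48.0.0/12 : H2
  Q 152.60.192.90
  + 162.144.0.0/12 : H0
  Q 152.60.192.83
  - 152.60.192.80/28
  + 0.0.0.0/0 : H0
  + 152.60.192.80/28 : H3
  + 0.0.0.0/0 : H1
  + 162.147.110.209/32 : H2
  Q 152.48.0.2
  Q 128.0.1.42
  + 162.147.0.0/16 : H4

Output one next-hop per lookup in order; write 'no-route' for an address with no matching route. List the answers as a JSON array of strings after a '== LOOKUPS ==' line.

Process each operation:
  add 200.224.0.0/12 -> H1 at depth 12
  add 162.147.96.0/20 -> H1 at depth 20
  - 200.224.0.0/12 clear@12
  add 152.60.192.80/28 -> H4 at depth 28
  add 128.0.0.0/2 -> H1 at depth 2
  add 162.147.110.209/32 -> H1 at depth 32
  add 162.144.0.0/14 -> H0 at depth 14
  ? 162.147.110.209  path d0:-→d1:-→d2:H1→d3:-→d4:-→d5:-→d6:-→d7:-→d8:-→d9:-→d10:-→d11:-→d12:-→d13:-→d14:H0→d15:-→d16:-→d17:-→d18:-→d19:-→d20:H1→d21:-→d22:-→d23:-→d24:-→d25:-→d26:-→d27:-→d28:-→d29:-→d30:-→d31:-→d32:H1  best=H1
  add 152.48.0.0/12 -> H2 at depth 12
  ? 152.60.192.90  path d0:-→d1:-→d2:H1→d3:-→d4:-→d5:-→d6:-→d7:-→d8:-→d9:-→d10:-→d11:-→d12:H2→d13:-→d14:-→d15:-→d16:-→d17:-→d18:-→d19:-→d20:-→d21:-→d22:-→d23:-→d24:-→d25:-→d26:-→d27:-→d28:H4  best=H4
  add 162.144.0.0/12 -> H0 at depth 12
  ? 152.60.192.83  path d0:-→d1:-→d2:H1→d3:-→d4:-→d5:-→d6:-→d7:-→d8:-→d9:-→d10:-→d11:-→d12:H2→d13:-→d14:-→d15:-→d16:-→d17:-→d18:-→d19:-→d20:-→d21:-→d22:-→d23:-→d24:-→d25:-→d26:-→d27:-→d28:H4  best=H4
  - 152.60.192.80/28 clear@28
  add 0.0.0.0/0 -> H0 at depth 0
  add 152.60.192.80/28 -> H3 at depth 28
  add 0.0.0.0/0 -> H1 at depth 0
  add 162.147.110.209/32 -> H2 at depth 32
  ? 152.48.0.2  path d0:H1→d1:-→d2:H1→d3:-→d4:-→d5:-→d6:-→d7:-→d8:-→d9:-→d10:-→d11:-→d12:H2  best=H2
  ? 128.0.1.42  path d0:H1→d1:-→d2:H1→d3:-  best=H1
  add 162.147.0.0/16 -> H4 at depth 16

== LOOKUPS ==
["H1","H4","H4","H2","H1"]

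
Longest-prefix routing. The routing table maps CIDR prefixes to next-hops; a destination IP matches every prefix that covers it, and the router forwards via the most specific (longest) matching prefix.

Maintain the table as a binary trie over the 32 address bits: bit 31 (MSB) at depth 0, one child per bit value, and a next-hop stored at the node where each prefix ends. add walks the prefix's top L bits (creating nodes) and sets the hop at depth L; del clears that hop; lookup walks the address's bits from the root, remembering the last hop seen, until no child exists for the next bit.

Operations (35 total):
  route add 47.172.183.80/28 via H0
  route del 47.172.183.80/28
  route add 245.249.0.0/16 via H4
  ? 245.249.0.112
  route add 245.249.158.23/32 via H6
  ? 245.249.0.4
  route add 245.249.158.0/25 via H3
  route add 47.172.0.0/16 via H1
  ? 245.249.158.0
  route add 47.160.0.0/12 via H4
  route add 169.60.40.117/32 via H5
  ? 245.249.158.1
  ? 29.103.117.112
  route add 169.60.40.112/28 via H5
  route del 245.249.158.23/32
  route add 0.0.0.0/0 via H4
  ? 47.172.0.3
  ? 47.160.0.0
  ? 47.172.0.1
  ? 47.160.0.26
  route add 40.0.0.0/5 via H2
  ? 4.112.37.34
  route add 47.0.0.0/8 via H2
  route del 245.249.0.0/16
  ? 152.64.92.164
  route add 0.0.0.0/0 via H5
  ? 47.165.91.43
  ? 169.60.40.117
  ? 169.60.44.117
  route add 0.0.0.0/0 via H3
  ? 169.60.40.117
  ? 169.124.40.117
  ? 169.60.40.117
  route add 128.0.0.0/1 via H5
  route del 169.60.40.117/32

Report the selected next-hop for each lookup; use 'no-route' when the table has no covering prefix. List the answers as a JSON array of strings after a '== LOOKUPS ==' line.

Apply in order:
  add 47.172.183.80/28 -> H0 at depth 28
  - 47.172.183.80/28 clear@28
  add 245.249.0.0/16 -> H4 at depth 16
  Q 245.249.0.112: descend 1111010111111001 ; hops seen [H4] ; pick H4
  add 245.249.158.23/32 -> H6 at depth 32
  Q 245.249.0.4: descend 1111010111111001 ; hops seen [H4] ; pick H4
  add 245.249.158.0/25 -> H3 at depth 25
  add 47.172.0.0/16 -> H1 at depth 16
  Q 245.249.158.0: descend 111101011111100110011110000 ; hops seen [H4,H3] ; pick H3
  add 47.160.0.0/12 -> H4 at depth 12
  add 169.60.40.117/32 -> H5 at depth 32
  Q 245.249.158.1: descend 111101011111100110011110000 ; hops seen [H4,H3] ; pick H3
  Q 29.103.117.112: descend 00 ; hops seen [∅] ; pick no-route
  add 169.60.40.112/28 -> H5 at depth 28
  - 245.249.158.23/32 clear@32
  add 0.0.0.0/0 -> H4 at depth 0
  Q 47.172.0.3: descend 0010111110101100 ; hops seen [H4,H4,H1] ; pick H1
  Q 47.160.0.0: descend 001011111010 ; hops seen [H4,H4] ; pick H4
  Q 47.172.0.1: descend 0010111110101100 ; hops seen [H4,H4,H1] ; pick H1
  Q 47.160.0.26: descend 001011111010 ; hops seen [H4,H4] ; pick H4
  add 40.0.0.0/5 -> H2 at depth 5
  Q 4.112.37.34: descend 00 ; hops seen [H4] ; pick H4
  add 47.0.0.0/8 -> H2 at depth 8
  - 245.249.0.0/16 clear@16
  Q 152.64.92.164: descend 10 ; hops seen [H4] ; pick H4
  add 0.0.0.0/0 -> H5 at depth 0
  Q 47.165.91.43: descend 001011111010 ; hops seen [H5,H2,H2,H4] ; pick H4
  Q 169.60.40.117: descend 10101001001111000010100001110101 ; hops seen [H5,H5,H5] ; pick H5
  Q 169.60.44.117: descend 101010010011110000101 ; hops seen [H5] ; pick H5
  add 0.0.0.0/0 -> H3 at depth 0
  Q 169.60.40.117: descend 10101001001111000010100001110101 ; hops seen [H3,H5,H5] ; pick H5
  Q 169.124.40.117: descend 101010010 ; hops seen [H3] ; pick H3
  Q 169.60.40.117: descend 10101001001111000010100001110101 ; hops seen [H3,H5,H5] ; pick H5
  add 128.0.0.0/1 -> H5 at depth 1
  - 169.60.40.117/32 clear@32

== LOOKUPS ==
["H4","H4","H3","H3","no-route","H1","H4","H1","H4","H4","H4","H4","H5","H5","H5","H3","H5"]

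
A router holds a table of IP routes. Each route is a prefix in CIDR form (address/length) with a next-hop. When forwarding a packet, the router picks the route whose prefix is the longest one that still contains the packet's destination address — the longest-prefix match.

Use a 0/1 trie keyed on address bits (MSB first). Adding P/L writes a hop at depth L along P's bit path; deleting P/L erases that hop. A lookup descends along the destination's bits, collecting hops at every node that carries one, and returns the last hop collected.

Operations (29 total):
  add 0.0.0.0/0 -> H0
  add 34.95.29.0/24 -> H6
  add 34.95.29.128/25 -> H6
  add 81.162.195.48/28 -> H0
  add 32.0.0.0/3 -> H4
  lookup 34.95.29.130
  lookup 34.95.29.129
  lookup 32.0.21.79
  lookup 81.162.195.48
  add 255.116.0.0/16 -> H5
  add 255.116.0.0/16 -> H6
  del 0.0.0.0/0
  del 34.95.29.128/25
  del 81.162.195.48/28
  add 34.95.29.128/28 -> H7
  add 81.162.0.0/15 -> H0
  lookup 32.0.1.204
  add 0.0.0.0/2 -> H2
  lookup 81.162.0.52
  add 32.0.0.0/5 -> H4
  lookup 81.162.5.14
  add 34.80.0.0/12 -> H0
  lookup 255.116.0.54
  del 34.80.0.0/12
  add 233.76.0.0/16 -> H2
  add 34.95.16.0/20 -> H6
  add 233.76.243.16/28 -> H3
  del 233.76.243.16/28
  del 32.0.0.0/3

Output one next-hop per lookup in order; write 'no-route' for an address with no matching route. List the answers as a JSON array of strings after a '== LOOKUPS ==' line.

Apply in order:
  + 0.0.0.0/0 (H0) depth=0
  + 34.95.29.0/24 (H6) depth=24
  + 34.95.29.128/25 (H6) depth=25
  + 81.162.195.48/28 (H0) depth=28
  + 32.0.0.0/3 (H4) depth=3
  Q 34.95.29.130: descend 0010001001011111000111011 ; hops seen [H0,H4,H6,H6] ; pick H6
  Q 34.95.29.129: descend 0010001001011111000111011 ; hops seen [H0,H4,H6,H6] ; pick H6
  Q 32.0.21.79: descend 001000 ; hops seen [H0,H4] ; pick H4
  Q 81.162.195.48: descend 0101000110100010110000110011 ; hops seen [H0,H0] ; pick H0
  + 255.116.0.0/16 (H5) depth=16
  + 255.116.0.0/16 (H6) depth=16
  - 0.0.0.0/0 clear@0
  - 34.95.29.128/25 clear@25
  - 81.162.195.48/28 clear@28
  + 34.95.29.128/28 (H7) depth=28
  + 81.162.0.0/15 (H0) depth=15
  Q 32.0.1.204: descend 001000 ; hops seen [H4] ; pick H4
  + 0.0.0.0/2 (H2) depth=2
  Q 81.162.0.52: descend 0101000110100010 ; hops seen [H0] ; pick H0
  + 32.0.0.0/5 (H4) depth=5
  Q 81.162.5.14: descend 0101000110100010 ; hops seen [H0] ; pick H0
  + 34.80.0.0/12 (H0) depth=12
  Q 255.116.0.54: descend 1111111101110100 ; hops seen [H6] ; pick H6
  - 34.80.0.0/12 clear@12
  + 233.76.0.0/16 (H2) depth=16
  + 34.95.16.0/20 (H6) depth=20
  + 233.76.243.16/28 (H3) depth=28
  - 233.76.243.16/28 clear@28
  - 32.0.0.0/3 clear@3

== LOOKUPS ==
["H6","H6","H4","H0","H4","H0","H0","H6"]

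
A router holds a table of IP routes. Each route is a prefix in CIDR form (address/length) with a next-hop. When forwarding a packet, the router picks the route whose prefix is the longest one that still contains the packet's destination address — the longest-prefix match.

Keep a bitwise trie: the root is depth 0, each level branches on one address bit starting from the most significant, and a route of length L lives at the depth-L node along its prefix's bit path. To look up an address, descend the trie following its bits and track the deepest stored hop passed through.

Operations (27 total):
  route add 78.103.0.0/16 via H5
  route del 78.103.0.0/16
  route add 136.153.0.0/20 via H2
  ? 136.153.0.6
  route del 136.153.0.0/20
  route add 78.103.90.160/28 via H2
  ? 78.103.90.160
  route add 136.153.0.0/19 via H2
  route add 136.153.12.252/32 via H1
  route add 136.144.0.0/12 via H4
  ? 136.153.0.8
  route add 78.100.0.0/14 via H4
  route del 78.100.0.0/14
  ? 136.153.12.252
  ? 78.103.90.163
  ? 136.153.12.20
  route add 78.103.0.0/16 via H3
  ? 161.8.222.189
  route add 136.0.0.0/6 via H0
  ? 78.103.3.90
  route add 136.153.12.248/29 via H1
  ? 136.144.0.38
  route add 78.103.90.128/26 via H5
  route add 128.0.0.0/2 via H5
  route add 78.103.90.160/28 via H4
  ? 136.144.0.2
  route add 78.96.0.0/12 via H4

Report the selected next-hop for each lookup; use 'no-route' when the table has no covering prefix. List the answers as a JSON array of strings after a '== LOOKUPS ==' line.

Process each operation:
  + 78.103.0.0/16 (H5) depth=16
  del 78.103.0.0/16 (clear depth 16)
  + 136.153.0.0/20 (H2) depth=20
  lookup 136.153.0.6: bits 10001000100110010000 walk d0:-→d1:-→d2:-→d3:-→d4:-→d5:-→d6:-→d7:-→d8:-→d9:-→d10:-→d11:-→d12:-→d13:-→d14:-→d15:-→d16:-→d17:-→d18:-→d19:-→d20:H2 -> H2
  del 136.153.0.0/20 (clear depth 20)
  + 78.103.90.160/28 (H2) depth=28
  lookup 78.103.90.160: bits 0100111001100111010110101010 walk d0:-→d1:-→d2:-→d3:-→d4:-→d5:-→d6:-→d7:-→d8:-→d9:-→d10:-→d11:-→d12:-→d13:-→d14:-→d15:-→d16:-→d17:-→d18:-→d19:-→d20:-→d21:-→d22:-→d23:-→d24:-→d25:-→d26:-→d27:-→d28:H2 -> H2
  + 136.153.0.0/19 (H2) depth=19
  + 136.153.12.252/32 (H1) depth=32
  + 136.144.0.0/12 (H4) depth=12
  lookup 136.153.0.8: bits 10001000100110010000 walk d0:-→d1:-→d2:-→d3:-→d4:-→d5:-→d6:-→d7:-→d8:-→d9:-→d10:-→d11:-→d12:H4→d13:-→d14:-→d15:-→d16:-→d17:-→d18:-→d19:H2→d20:- -> H2
  + 78.100.0.0/14 (H4) depth=14
  del 78.100.0.0/14 (clear depth 14)
  lookup 136.153.12.252: bits 10001000100110010000110011111100 walk d0:-→d1:-→d2:-→d3:-→d4:-→d5:-→d6:-→d7:-→d8:-→d9:-→d10:-→d11:-→d12:H4→d13:-→d14:-→d15:-→d16:-→d17:-→d18:-→d19:H2→d20:-→d21:-→d22:-→d23:-→d24:-→d25:-→d26:-→d27:-→d28:-→d29:-→d30:-→d31:-→d32:H1 -> H1
  lookup 78.103.90.163: bits 0100111001100111010110101010 walk d0:-→d1:-→d2:-→d3:-→d4:-→d5:-→d6:-→d7:-→d8:-→d9:-→d10:-→d11:-→d12:-→d13:-→d14:-→d15:-→d16:-→d17:-→d18:-→d19:-→d20:-→d21:-→d22:-→d23:-→d24:-→d25:-→d26:-→d27:-→d28:H2 -> H2
  lookup 136.153.12.20: bits 100010001001100100001100 walk d0:-→d1:-→d2:-→d3:-→d4:-→d5:-→d6:-→d7:-→d8:-→d9:-→d10:-→d11:-→d12:H4→d13:-→d14:-→d15:-→d16:-→d17:-→d18:-→d19:H2→d20:-→d21:-→d22:-→d23:-→d24:- -> H2
  + 78.103.0.0/16 (H3) depth=16
  lookup 161.8.222.189: bits 10 walk d0:-→d1:-→d2:- -> no-route
  + 136.0.0.0/6 (H0) depth=6
  lookup 78.103.3.90: bits 01001110011001110 walk d0:-→d1:-→d2:-→d3:-→d4:-→d5:-→d6:-→d7:-→d8:-→d9:-→d10:-→d11:-→d12:-→d13:-→d14:-→d15:-→d16:H3→d17:- -> H3
  + 136.153.12.248/29 (H1) depth=29
  lookup 136.144.0.38: bits 100010001001 walk d0:-→d1:-→d2:-→d3:-→d4:-→d5:-→d6:H0→d7:-→d8:-→d9:-→d10:-→d11:-→d12:H4 -> H4
  + 78.103.90.128/26 (H5) depth=26
  + 128.0.0.0/2 (H5) depth=2
  + 78.103.90.160/28 (H4) depth=28
  lookup 136.144.0.2: bits 100010001001 walk d0:-→d1:-→d2:H5→d3:-→d4:-→d5:-→d6:H0→d7:-→d8:-→d9:-→d10:-→d11:-→d12:H4 -> H4
  + 78.96.0.0/12 (H4) depth=12

== LOOKUPS ==
["H2","H2","H2","H1","H2","H2","no-route","H3","H4","H4"]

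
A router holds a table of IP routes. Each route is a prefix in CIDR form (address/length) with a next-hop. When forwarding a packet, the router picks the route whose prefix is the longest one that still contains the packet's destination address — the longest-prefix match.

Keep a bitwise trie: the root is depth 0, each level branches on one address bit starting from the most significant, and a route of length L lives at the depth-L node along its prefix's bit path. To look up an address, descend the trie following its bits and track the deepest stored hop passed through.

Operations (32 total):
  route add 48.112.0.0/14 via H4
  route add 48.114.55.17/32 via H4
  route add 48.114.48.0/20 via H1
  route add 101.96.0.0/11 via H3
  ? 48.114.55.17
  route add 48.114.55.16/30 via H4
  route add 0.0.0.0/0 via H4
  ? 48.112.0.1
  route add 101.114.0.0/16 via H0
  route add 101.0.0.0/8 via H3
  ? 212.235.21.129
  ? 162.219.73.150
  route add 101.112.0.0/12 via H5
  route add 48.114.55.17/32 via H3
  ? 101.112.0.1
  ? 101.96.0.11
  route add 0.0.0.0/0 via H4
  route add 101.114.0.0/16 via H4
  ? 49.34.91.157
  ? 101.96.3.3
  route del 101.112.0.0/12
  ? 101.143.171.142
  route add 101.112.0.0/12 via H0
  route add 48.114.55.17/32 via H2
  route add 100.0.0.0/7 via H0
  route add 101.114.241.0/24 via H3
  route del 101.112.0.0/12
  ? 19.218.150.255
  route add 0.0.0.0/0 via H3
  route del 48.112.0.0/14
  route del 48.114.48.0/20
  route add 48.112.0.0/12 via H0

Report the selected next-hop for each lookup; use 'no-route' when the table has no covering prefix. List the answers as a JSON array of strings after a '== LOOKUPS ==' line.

Apply in order:
  + 48.112.0.0/14 (H4) depth=14
  + 48.114.55.17/32 (H4) depth=32
  + 48.114.48.0/20 (H1) depth=20
  + 101.96.0.0/11 (H3) depth=11
  lookup 48.114.55.17: bits 00110000011100100011011100010001 walk d0:-→d1:-→d2:-→d3:-→d4:-→d5:-→d6:-→d7:-→d8:-→d9:-→d10:-→d11:-→d12:-→d13:-→d14:H4→d15:-→d16:-→d17:-→d18:-→d19:-→d20:H1→d21:-→d22:-→d23:-→d24:-→d25:-→d26:-→d27:-→d28:-→d29:-→d30:-→d31:-→d32:H4 -> H4
  + 48.114.55.16/30 (H4) depth=30
  + 0.0.0.0/0 (H4) depth=0
  lookup 48.112.0.1: bits 00110000011100 walk d0:H4→d1:-→d2:-→d3:-→d4:-→d5:-→d6:-→d7:-→d8:-→d9:-→d10:-→d11:-→d12:-→d13:-→d14:H4 -> H4
  + 101.114.0.0/16 (H0) depth=16
  + 101.0.0.0/8 (H3) depth=8
  lookup 212.235.21.129: bits ε walk d0:H4 -> H4
  lookup 162.219.73.150: bits ε walk d0:H4 -> H4
  + 101.112.0.0/12 (H5) depth=12
  + 48.114.55.17/32 (H3) depth=32
  lookup 101.112.0.1: bits 01100101011100 walk d0:H4→d1:-→d2:-→d3:-→d4:-→d5:-→d6:-→d7:-→d8:H3→d9:-→d10:-→d11:H3→d12:H5→d13:-→d14:- -> H5
  lookup 101.96.0.11: bits 01100101011 walk d0:H4→d1:-→d2:-→d3:-→d4:-→d5:-→d6:-→d7:-→d8:H3→d9:-→d10:-→d11:H3 -> H3
  + 0.0.0.0/0 (H4) depth=0
  + 101.114.0.0/16 (H4) depth=16
  lookup 49.34.91.157: bits 0011000 walk d0:H4→d1:-→d2:-→d3:-→d4:-→d5:-→d6:-→d7:- -> H4
  lookup 101.96.3.3: bits 01100101011 walk d0:H4→d1:-→d2:-→d3:-→d4:-→d5:-→d6:-→d7:-→d8:H3→d9:-→d10:-→d11:H3 -> H3
  del 101.112.0.0/12 (clear depth 12)
  lookup 101.143.171.142: bits 01100101 walk d0:H4→d1:-→d2:-→d3:-→d4:-→d5:-→d6:-→d7:-→d8:H3 -> H3
  + 101.112.0.0/12 (H0) depth=12
  + 48.114.55.17/32 (H2) depth=32
  + 100.0.0.0/7 (H0) depth=7
  + 101.114.241.0/24 (H3) depth=24
  del 101.112.0.0/12 (clear depth 12)
  lookup 19.218.150.255: bits 00 walk d0:H4→d1:-→d2:- -> H4
  + 0.0.0.0/0 (H3) depth=0
  del 48.112.0.0/14 (clear depth 14)
  del 48.114.48.0/20 (clear depth 20)
  + 48.112.0.0/12 (H0) depth=12

== LOOKUPS ==
["H4","H4","H4","H4","H5","H3","H4","H3","H3","H4"]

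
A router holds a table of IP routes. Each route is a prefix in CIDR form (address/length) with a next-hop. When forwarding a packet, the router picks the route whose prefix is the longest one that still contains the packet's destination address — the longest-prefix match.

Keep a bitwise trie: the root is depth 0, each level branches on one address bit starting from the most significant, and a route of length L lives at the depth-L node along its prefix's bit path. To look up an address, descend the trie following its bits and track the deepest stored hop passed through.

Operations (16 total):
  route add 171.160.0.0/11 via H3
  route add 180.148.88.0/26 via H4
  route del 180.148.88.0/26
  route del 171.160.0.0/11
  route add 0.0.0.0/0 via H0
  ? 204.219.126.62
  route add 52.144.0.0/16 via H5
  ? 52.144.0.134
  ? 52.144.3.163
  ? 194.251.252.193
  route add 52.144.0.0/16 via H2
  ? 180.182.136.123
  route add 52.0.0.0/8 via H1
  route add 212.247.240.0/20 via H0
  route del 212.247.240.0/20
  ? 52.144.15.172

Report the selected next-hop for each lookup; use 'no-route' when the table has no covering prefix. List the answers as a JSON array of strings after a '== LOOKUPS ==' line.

Trace:
  add 171.160.0.0/11 -> H3 at depth 11
  add 180.148.88.0/26 -> H4 at depth 26
  - 180.148.88.0/26 clear@26
  - 171.160.0.0/11 clear@11
  add 0.0.0.0/0 -> H0 at depth 0
  ? 204.219.126.62  path d0:H0→d1:-  best=H0
  add 52.144.0.0/16 -> H5 at depth 16
  ? 52.144.0.134  path d0:H0→d1:-→d2:-→d3:-→d4:-→d5:-→d6:-→d7:-→d8:-→d9:-→d10:-→d11:-→d12:-→d13:-→d14:-→d15:-→d16:H5  best=H5
  ? 52.144.3.163  path d0:H0→d1:-→d2:-→d3:-→d4:-→d5:-→d6:-→d7:-→d8:-→d9:-→d10:-→d11:-→d12:-→d13:-→d14:-→d15:-→d16:H5  best=H5
  ? 194.251.252.193  path d0:H0→d1:-  best=H0
  add 52.144.0.0/16 -> H2 at depth 16
  ? 180.182.136.123  path d0:H0→d1:-→d2:-→d3:-→d4:-→d5:-→d6:-→d7:-→d8:-→d9:-→d10:-  best=H0
  add 52.0.0.0/8 -> H1 at depth 8
  add 212.247.240.0/20 -> H0 at depth 20
  - 212.247.240.0/20 clear@20
  ? 52.144.15.172  path d0:H0→d1:-→d2:-→d3:-→d4:-→d5:-→d6:-→d7:-→d8:H1→d9:-→d10:-→d11:-→d12:-→d13:-→d14:-→d15:-→d16:H2  best=H2

== LOOKUPS ==
["H0","H5","H5","H0","H0","H2"]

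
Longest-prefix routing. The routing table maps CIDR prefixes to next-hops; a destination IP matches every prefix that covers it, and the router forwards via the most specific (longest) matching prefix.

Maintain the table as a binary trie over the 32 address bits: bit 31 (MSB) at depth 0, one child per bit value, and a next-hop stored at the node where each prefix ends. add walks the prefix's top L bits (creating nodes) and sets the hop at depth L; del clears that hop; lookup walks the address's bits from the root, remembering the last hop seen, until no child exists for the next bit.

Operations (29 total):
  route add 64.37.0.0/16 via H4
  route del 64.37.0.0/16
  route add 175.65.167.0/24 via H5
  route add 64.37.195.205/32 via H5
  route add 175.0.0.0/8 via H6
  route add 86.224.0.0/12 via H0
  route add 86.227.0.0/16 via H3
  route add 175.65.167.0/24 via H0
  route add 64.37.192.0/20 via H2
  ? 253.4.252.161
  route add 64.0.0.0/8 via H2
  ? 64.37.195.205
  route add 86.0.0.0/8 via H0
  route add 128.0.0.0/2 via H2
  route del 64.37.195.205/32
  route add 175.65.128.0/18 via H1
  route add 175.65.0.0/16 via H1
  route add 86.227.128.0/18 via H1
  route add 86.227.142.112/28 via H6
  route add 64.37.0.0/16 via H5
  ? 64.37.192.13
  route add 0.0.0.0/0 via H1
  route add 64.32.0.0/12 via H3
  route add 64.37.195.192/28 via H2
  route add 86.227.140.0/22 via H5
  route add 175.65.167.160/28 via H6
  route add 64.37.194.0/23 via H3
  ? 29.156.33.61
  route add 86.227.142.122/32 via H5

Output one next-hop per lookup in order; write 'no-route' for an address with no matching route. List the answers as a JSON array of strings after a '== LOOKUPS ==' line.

Trace:
  + 64.37.0.0/16 (H4) depth=16
  del 64.37.0.0/16 (clear depth 16)
  + 175.65.167.0/24 (H5) depth=24
  + 64.37.195.205/32 (H5) depth=32
  + 175.0.0.0/8 (H6) depth=8
  + 86.224.0.0/12 (H0) depth=12
  + 86.227.0.0/16 (H3) depth=16
  + 175.65.167.0/24 (H0) depth=24
  + 64.37.192.0/20 (H2) depth=20
  Q 253.4.252.161: descend 1 ; hops seen [∅] ; pick no-route
  + 64.0.0.0/8 (H2) depth=8
  Q 64.37.195.205: descend 01000000001001011100001111001101 ; hops seen [H2,H2,H5] ; pick H5
  + 86.0.0.0/8 (H0) depth=8
  + 128.0.0.0/2 (H2) depth=2
  del 64.37.195.205/32 (clear depth 32)
  + 175.65.128.0/18 (H1) depth=18
  + 175.65.0.0/16 (H1) depth=16
  + 86.227.128.0/18 (H1) depth=18
  + 86.227.142.112/28 (H6) depth=28
  + 64.37.0.0/16 (H5) depth=16
  Q 64.37.192.13: descend 0100000000100101110000 ; hops seen [H2,H5,H2] ; pick H2
  + 0.0.0.0/0 (H1) depth=0
  + 64.32.0.0/12 (H3) depth=12
  + 64.37.195.192/28 (H2) depth=28
  + 86.227.140.0/22 (H5) depth=22
  + 175.65.167.160/28 (H6) depth=28
  + 64.37.194.0/23 (H3) depth=23
  Q 29.156.33.61: descend 0 ; hops seen [H1] ; pick H1
  + 86.227.142.122/32 (H5) depth=32

== LOOKUPS ==
["no-route","H5","H2","H1"]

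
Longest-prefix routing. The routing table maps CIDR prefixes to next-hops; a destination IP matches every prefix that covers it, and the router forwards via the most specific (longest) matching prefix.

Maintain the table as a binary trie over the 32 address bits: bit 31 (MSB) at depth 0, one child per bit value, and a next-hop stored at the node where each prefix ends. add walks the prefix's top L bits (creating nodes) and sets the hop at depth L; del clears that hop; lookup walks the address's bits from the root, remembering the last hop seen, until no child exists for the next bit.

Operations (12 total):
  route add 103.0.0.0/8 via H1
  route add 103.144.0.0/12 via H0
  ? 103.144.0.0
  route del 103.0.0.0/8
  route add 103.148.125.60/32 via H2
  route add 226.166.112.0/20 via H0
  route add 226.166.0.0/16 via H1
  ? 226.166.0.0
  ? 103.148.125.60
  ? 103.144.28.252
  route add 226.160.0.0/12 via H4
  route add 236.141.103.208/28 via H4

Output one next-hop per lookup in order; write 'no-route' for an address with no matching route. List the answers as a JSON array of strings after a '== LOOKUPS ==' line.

Apply in order:
  add 103.0.0.0/8 -> H1 at depth 8
  add 103.144.0.0/12 -> H0 at depth 12
  Q 103.144.0.0: descend 011001111001 ; hops seen [H1,H0] ; pick H0
  del 103.0.0.0/8 (clear depth 8)
  add 103.148.125.60/32 -> H2 at depth 32
  add 226.166.112.0/20 -> H0 at depth 20
  add 226.166.0.0/16 -> H1 at depth 16
  Q 226.166.0.0: descend 11100010101001100 ; hops seen [H1] ; pick H1
  Q 103.148.125.60: descend 01100111100101000111110100111100 ; hops seen [H0,H2] ; pick H2
  Q 103.144.28.252: descend 0110011110010 ; hops seen [H0] ; pick H0
  add 226.160.0.0/12 -> H4 at depth 12
  add 236.141.103.208/28 -> H4 at depth 28

== LOOKUPS ==
["H0","H1","H2","H0"]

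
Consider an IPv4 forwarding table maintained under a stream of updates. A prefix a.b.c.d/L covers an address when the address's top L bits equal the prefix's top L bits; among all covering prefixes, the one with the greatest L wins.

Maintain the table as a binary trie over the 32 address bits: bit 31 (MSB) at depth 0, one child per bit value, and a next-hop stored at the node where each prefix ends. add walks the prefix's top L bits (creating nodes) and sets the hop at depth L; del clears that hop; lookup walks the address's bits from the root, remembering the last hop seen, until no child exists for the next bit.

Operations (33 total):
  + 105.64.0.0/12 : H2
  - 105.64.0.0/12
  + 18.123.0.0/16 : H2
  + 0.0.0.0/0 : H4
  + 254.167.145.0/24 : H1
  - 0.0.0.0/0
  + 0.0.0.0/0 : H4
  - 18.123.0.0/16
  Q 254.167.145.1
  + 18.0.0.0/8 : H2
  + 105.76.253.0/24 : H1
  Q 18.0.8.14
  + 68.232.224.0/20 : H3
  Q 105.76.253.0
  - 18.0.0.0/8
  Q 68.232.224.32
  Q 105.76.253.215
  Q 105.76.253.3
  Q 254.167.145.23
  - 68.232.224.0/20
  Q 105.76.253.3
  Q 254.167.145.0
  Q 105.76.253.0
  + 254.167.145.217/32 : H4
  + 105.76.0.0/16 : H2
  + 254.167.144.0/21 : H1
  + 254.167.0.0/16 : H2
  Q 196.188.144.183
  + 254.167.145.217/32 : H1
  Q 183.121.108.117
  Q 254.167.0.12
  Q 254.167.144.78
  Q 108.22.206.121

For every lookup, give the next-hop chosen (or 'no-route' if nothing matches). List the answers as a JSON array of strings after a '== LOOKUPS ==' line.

Apply in order:
  + 105.64.0.0/12 (H2) depth=12
  del 105.64.0.0/12 (clear depth 12)
  + 18.123.0.0/16 (H2) depth=16
  + 0.0.0.0/0 (H4) depth=0
  + 254.167.145.0/24 (H1) depth=24
  del 0.0.0.0/0 (clear depth 0)
  + 0.0.0.0/0 (H4) depth=0
  del 18.123.0.0/16 (clear depth 16)
  Q 254.167.145.1: descend 111111101010011110010001 ; hops seen [H4,H1] ; pick H1
  + 18.0.0.0/8 (H2) depth=8
  + 105.76.253.0/24 (H1) depth=24
  Q 18.0.8.14: descend 000100100 ; hops seen [H4,H2] ; pick H2
  + 68.232.224.0/20 (H3) depth=20
  Q 105.76.253.0: descend 011010010100110011111101 ; hops seen [H4,H1] ; pick H1
  del 18.0.0.0/8 (clear depth 8)
  Q 68.232.224.32: descend 01000100111010001110 ; hops seen [H4,H3] ; pick H3
  Q 105.76.253.215: descend 011010010100110011111101 ; hops seen [H4,H1] ; pick H1
  Q 105.76.253.3: descend 011010010100110011111101 ; hops seen [H4,H1] ; pick H1
  Q 254.167.145.23: descend 111111101010011110010001 ; hops seen [H4,H1] ; pick H1
  del 68.232.224.0/20 (clear depth 20)
  Q 105.76.253.3: descend 011010010100110011111101 ; hops seen [H4,H1] ; pick H1
  Q 254.167.145.0: descend 111111101010011110010001 ; hops seen [H4,H1] ; pick H1
  Q 105.76.253.0: descend 011010010100110011111101 ; hops seen [H4,H1] ; pick H1
  + 254.167.145.217/32 (H4) depth=32
  + 105.76.0.0/16 (H2) depth=16
  + 254.167.144.0/21 (H1) depth=21
  + 254.167.0.0/16 (H2) depth=16
  Q 196.188.144.183: descend 11 ; hops seen [H4] ; pick H4
  + 254.167.145.217/32 (H1) depth=32
  Q 183.121.108.117: descend 1 ; hops seen [H4] ; pick H4
  Q 254.167.0.12: descend 1111111010100111 ; hops seen [H4,H2] ; pick H2
  Q 254.167.144.78: descend 11111110101001111001000 ; hops seen [H4,H2,H1] ; pick H1
  Q 108.22.206.121: descend 01101 ; hops seen [H4] ; pick H4

== LOOKUPS ==
["H1","H2","H1","H3","H1","H1","H1","H1","H1","H1","H4","H4","H2","H1","H4"]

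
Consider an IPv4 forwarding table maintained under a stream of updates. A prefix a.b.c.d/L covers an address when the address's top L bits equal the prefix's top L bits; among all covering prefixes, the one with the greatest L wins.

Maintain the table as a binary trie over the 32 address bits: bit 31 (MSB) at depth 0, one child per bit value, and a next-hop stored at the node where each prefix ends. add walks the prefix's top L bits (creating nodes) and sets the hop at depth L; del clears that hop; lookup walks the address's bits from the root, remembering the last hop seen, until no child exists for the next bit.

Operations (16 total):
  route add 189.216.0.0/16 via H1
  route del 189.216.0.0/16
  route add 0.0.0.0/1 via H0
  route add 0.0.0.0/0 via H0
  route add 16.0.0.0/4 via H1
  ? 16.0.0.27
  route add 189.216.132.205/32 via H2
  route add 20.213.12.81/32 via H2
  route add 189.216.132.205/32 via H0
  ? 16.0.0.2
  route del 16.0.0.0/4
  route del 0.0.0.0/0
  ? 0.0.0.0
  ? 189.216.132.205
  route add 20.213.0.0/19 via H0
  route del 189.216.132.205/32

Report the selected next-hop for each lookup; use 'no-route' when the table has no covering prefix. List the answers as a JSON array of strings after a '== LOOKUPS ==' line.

Process each operation:
  + 189.216.0.0/16 (H1) depth=16
  - 189.216.0.0/16 clear@16
  + 0.0.0.0/1 (H0) depth=1
  + 0.0.0.0/0 (H0) depth=0
  + 16.0.0.0/4 (H1) depth=4
  lookup 16.0.0.27: bits 0001 walk d0:H0→d1:H0→d2:-→d3:-→d4:H1 -> H1
  + 189.216.132.205/32 (H2) depth=32
  + 20.213.12.81/32 (H2) depth=32
  + 189.216.132.205/32 (H0) depth=32
  lookup 16.0.0.2: bits 00010 walk d0:H0→d1:H0→d2:-→d3:-→d4:H1→d5:- -> H1
  - 16.0.0.0/4 clear@4
  - 0.0.0.0/0 clear@0
  lookup 0.0.0.0: bits 000 walk d0:-→d1:H0→d2:-→d3:- -> H0
  lookup 189.216.132.205: bits 10111101110110001000010011001101 walk d0:-→d1:-→d2:-→d3:-→d4:-→d5:-→d6:-→d7:-→d8:-→d9:-→d10:-→d11:-→d12:-→d13:-→d14:-→d15:-→d16:-→d17:-→d18:-→d19:-→d20:-→d21:-→d22:-→d23:-→d24:-→d25:-→d26:-→d27:-→d28:-→d29:-→d30:-→d31:-→d32:H0 -> H0
  + 20.213.0.0/19 (H0) depth=19
  - 189.216.132.205/32 clear@32

== LOOKUPS ==
["H1","H1","H0","H0"]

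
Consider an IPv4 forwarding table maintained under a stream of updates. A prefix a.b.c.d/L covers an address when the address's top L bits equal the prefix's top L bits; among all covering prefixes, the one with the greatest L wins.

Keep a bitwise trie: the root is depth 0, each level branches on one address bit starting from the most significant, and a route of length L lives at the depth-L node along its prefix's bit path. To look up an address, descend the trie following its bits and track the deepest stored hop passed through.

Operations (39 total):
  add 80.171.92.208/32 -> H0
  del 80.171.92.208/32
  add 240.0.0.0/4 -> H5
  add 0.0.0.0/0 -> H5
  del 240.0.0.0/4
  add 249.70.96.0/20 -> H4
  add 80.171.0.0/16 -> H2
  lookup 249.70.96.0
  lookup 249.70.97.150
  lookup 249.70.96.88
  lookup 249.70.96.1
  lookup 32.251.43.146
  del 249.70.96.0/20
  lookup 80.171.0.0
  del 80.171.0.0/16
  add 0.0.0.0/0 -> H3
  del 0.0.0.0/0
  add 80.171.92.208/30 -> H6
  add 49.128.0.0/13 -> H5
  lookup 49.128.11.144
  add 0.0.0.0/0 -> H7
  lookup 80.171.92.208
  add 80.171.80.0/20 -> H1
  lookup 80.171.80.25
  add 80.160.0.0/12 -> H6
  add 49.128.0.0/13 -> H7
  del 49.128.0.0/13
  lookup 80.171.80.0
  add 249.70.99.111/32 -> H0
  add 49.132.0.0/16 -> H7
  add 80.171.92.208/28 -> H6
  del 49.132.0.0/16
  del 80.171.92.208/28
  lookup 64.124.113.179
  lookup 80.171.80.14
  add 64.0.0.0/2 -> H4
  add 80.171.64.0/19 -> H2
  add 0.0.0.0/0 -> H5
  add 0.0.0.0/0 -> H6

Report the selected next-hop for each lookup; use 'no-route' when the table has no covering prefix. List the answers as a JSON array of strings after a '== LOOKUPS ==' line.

Trace:
  add 80.171.92.208/32 -> H0 at depth 32
  - 80.171.92.208/32 clear@32
  add 240.0.0.0/4 -> H5 at depth 4
  add 0.0.0.0/0 -> H5 at depth 0
  - 240.0.0.0/4 clear@4
  add 249.70.96.0/20 -> H4 at depth 20
  add 80.171.0.0/16 -> H2 at depth 16
  Q 249.70.96.0: descend 11111001010001100110 ; hops seen [H5,H4] ; pick H4
  Q 249.70.97.150: descend 11111001010001100110 ; hops seen [H5,H4] ; pick H4
  Q 249.70.96.88: descend 11111001010001100110 ; hops seen [H5,H4] ; pick H4
  Q 249.70.96.1: descend 11111001010001100110 ; hops seen [H5,H4] ; pick H4
  Q 32.251.43.146: descend 0 ; hops seen [H5] ; pick H5
  - 249.70.96.0/20 clear@20
  Q 80.171.0.0: descend 01010000101010110 ; hops seen [H5,H2] ; pick H2
  - 80.171.0.0/16 clear@16
  add 0.0.0.0/0 -> H3 at depth 0
  - 0.0.0.0/0 clear@0
  add 80.171.92.208/30 -> H6 at depth 30
  add 49.128.0.0/13 -> H5 at depth 13
  Q 49.128.11.144: descend 0011000110000 ; hops seen [H5] ; pick H5
  add 0.0.0.0/0 -> H7 at depth 0
  Q 80.171.92.208: descend 01010000101010110101110011010000 ; hops seen [H7,H6] ; pick H6
  add 80.171.80.0/20 -> H1 at depth 20
  Q 80.171.80.25: descend 01010000101010110101 ; hops seen [H7,H1] ; pick H1
  add 80.160.0.0/12 -> H6 at depth 12
  add 49.128.0.0/13 -> H7 at depth 13
  - 49.128.0.0/13 clear@13
  Q 80.171.80.0: descend 01010000101010110101 ; hops seen [H7,H6,H1] ; pick H1
  add 249.70.99.111/32 -> H0 at depth 32
  add 49.132.0.0/16 -> H7 at depth 16
  add 80.171.92.208/28 -> H6 at depth 28
  - 49.132.0.0/16 clear@16
  - 80.171.92.208/28 clear@28
  Q 64.124.113.179: descend 010 ; hops seen [H7] ; pick H7
  Q 80.171.80.14: descend 01010000101010110101 ; hops seen [H7,H6,H1] ; pick H1
  add 64.0.0.0/2 -> H4 at depth 2
  add 80.171.64.0/19 -> H2 at depth 19
  add 0.0.0.0/0 -> H5 at depth 0
  add 0.0.0.0/0 -> H6 at depth 0

== LOOKUPS ==
["H4","H4","H4","H4","H5","H2","H5","H6","H1","H1","H7","H1"]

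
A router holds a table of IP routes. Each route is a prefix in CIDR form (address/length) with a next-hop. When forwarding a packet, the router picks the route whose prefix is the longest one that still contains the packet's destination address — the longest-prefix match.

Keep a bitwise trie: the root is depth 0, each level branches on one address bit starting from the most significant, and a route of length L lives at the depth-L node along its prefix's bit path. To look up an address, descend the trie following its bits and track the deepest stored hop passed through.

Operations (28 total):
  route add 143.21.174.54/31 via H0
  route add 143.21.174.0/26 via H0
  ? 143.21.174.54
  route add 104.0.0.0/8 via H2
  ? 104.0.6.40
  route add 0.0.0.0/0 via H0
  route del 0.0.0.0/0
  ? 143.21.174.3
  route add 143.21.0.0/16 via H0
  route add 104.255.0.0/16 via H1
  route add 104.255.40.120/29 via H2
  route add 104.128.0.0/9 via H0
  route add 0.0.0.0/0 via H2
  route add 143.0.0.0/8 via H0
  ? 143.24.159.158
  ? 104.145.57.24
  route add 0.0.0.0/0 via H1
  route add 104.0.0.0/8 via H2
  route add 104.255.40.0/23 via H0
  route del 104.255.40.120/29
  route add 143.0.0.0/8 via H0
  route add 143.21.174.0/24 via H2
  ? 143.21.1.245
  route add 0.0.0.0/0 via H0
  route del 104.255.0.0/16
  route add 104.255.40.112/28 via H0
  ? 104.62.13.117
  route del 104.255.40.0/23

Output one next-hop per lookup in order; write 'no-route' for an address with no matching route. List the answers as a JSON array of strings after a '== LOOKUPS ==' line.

Trace:
  add 143.21.174.54/31 -> H0 at depth 31
  add 143.21.174.0/26 -> H0 at depth 26
  ? 143.21.174.54  path d0:-→d1:-→d2:-→d3:-→d4:-→d5:-→d6:-→d7:-→d8:-→d9:-→d10:-→d11:-→d12:-→d13:-→d14:-→d15:-→d16:-→d17:-→d18:-→d19:-→d20:-→d21:-→d22:-→d23:-→d24:-→d25:-→d26:H0→d27:-→d28:-→d29:-→d30:-→d31:H0  best=H0
  add 104.0.0.0/8 -> H2 at depth 8
  ? 104.0.6.40  path d0:-→d1:-→d2:-→d3:-→d4:-→d5:-→d6:-→d7:-→d8:H2  best=H2
  add 0.0.0.0/0 -> H0 at depth 0
  - 0.0.0.0/0 clear@0
  ? 143.21.174.3  path d0:-→d1:-→d2:-→d3:-→d4:-→d5:-→d6:-→d7:-→d8:-→d9:-→d10:-→d11:-→d12:-→d13:-→d14:-→d15:-→d16:-→d17:-→d18:-→d19:-→d20:-→d21:-→d22:-→d23:-→d24:-→d25:-→d26:H0  best=H0
  add 143.21.0.0/16 -> H0 at depth 16
  add 104.255.0.0/16 -> H1 at depth 16
  add 104.255.40.120/29 -> H2 at depth 29
  add 104.128.0.0/9 -> H0 at depth 9
  add 0.0.0.0/0 -> H2 at depth 0
  add 143.0.0.0/8 -> H0 at depth 8
  ? 143.24.159.158  path d0:H2→d1:-→d2:-→d3:-→d4:-→d5:-→d6:-→d7:-→d8:H0→d9:-→d10:-→d11:-→d12:-  best=H0
  ? 104.145.57.24  path d0:H2→d1:-→d2:-→d3:-→d4:-→d5:-→d6:-→d7:-→d8:H2→d9:H0  best=H0
  add 0.0.0.0/0 -> H1 at depth 0
  add 104.0.0.0/8 -> H2 at depth 8
  add 104.255.40.0/23 -> H0 at depth 23
  - 104.255.40.120/29 clear@29
  add 143.0.0.0/8 -> H0 at depth 8
  add 143.21.174.0/24 -> H2 at depth 24
  ? 143.21.1.245  path d0:H1→d1:-→d2:-→d3:-→d4:-→d5:-→d6:-→d7:-→d8:H0→d9:-→d10:-→d11:-→d12:-→d13:-→d14:-→d15:-→d16:H0  best=H0
  add 0.0.0.0/0 -> H0 at depth 0
  - 104.255.0.0/16 clear@16
  add 104.255.40.112/28 -> H0 at depth 28
  ? 104.62.13.117  path d0:H0→d1:-→d2:-→d3:-→d4:-→d5:-→d6:-→d7:-→d8:H2  best=H2
  - 104.255.40.0/23 clear@23

== LOOKUPS ==
["H0","H2","H0","H0","H0","H0","H2"]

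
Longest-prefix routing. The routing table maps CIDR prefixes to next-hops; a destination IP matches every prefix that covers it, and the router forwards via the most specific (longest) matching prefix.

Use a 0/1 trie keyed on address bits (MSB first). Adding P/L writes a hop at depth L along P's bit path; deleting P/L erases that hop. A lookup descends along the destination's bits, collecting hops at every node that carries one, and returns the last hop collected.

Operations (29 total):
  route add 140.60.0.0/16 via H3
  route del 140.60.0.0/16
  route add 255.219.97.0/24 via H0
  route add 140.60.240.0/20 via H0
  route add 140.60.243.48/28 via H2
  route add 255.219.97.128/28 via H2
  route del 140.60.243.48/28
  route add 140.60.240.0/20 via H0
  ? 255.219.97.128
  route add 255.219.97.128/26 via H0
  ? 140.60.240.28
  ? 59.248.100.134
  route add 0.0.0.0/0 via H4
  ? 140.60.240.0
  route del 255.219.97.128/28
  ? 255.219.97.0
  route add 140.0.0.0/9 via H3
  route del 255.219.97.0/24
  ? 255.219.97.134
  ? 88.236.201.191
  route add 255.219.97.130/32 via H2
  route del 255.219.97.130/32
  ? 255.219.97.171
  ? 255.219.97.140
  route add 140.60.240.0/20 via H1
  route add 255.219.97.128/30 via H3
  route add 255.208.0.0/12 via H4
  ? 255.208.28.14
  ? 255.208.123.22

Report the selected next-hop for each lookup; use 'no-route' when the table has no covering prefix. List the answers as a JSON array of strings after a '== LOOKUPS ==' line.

Process each operation:
  + 140.60.0.0/16 (H3) depth=16
  del 140.60.0.0/16 (clear depth 16)
  + 255.219.97.0/24 (H0) depth=24
  + 140.60.240.0/20 (H0) depth=20
  + 140.60.243.48/28 (H2) depth=28
  + 255.219.97.128/28 (H2) depth=28
  del 140.60.243.48/28 (clear depth 28)
  + 140.60.240.0/20 (H0) depth=20
  ? 255.219.97.128  path d0:-→d1:-→d2:-→d3:-→d4:-→d5:-→d6:-→d7:-→d8:-→d9:-→d10:-→d11:-→d12:-→d13:-→d14:-→d15:-→d16:-→d17:-→d18:-→d19:-→d20:-→d21:-→d22:-→d23:-→d24:H0→d25:-→d26:-→d27:-→d28:H2  best=H2
  + 255.219.97.128/26 (H0) depth=26
  ? 140.60.240.28  path d0:-→d1:-→d2:-→d3:-→d4:-→d5:-→d6:-→d7:-→d8:-→d9:-→d10:-→d11:-→d12:-→d13:-→d14:-→d15:-→d16:-→d17:-→d18:-→d19:-→d20:H0→d21:-→d22:-  best=H0
  ? 59.248.100.134  path d0:-  best=no-route
  + 0.0.0.0/0 (H4) depth=0
  ? 140.60.240.0  path d0:H4→d1:-→d2:-→d3:-→d4:-→d5:-→d6:-→d7:-→d8:-→d9:-→d10:-→d11:-→d12:-→d13:-→d14:-→d15:-→d16:-→d17:-→d18:-→d19:-→d20:H0→d21:-→d22:-  best=H0
  del 255.219.97.128/28 (clear depth 28)
  ? 255.219.97.0  path d0:H4→d1:-→d2:-→d3:-→d4:-→d5:-→d6:-→d7:-→d8:-→d9:-→d10:-→d11:-→d12:-→d13:-→d14:-→d15:-→d16:-→d17:-→d18:-→d19:-→d20:-→d21:-→d22:-→d23:-→d24:H0  best=H0
  + 140.0.0.0/9 (H3) depth=9
  del 255.219.97.0/24 (clear depth 24)
  ? 255.219.97.134  path d0:H4→d1:-→d2:-→d3:-→d4:-→d5:-→d6:-→d7:-→d8:-→d9:-→d10:-→d11:-→d12:-→d13:-→d14:-→d15:-→d16:-→d17:-→d18:-→d19:-→d20:-→d21:-→d22:-→d23:-→d24:-→d25:-→d26:H0→d27:-→d28:-  best=H0
  ? 88.236.201.191  path d0:H4  best=H4
  + 255.219.97.130/32 (H2) depth=32
  del 255.219.97.130/32 (clear depth 32)
  ? 255.219.97.171  path d0:H4→d1:-→d2:-→d3:-→d4:-→d5:-→d6:-→d7:-→d8:-→d9:-→d10:-→d11:-→d12:-→d13:-→d14:-→d15:-→d16:-→d17:-→d18:-→d19:-→d20:-→d21:-→d22:-→d23:-→d24:-→d25:-→d26:H0  best=H0
  ? 255.219.97.140  path d0:H4→d1:-→d2:-→d3:-→d4:-→d5:-→d6:-→d7:-→d8:-→d9:-→d10:-→d11:-→d12:-→d13:-→d14:-→d15:-→d16:-→d17:-→d18:-→d19:-→d20:-→d21:-→d22:-→d23:-→d24:-→d25:-→d26:H0→d27:-→d28:-  best=H0
  + 140.60.240.0/20 (H1) depth=20
  + 255.219.97.128/30 (H3) depth=30
  + 255.208.0.0/12 (H4) depth=12
  ? 255.208.28.14  path d0:H4→d1:-→d2:-→d3:-→d4:-→d5:-→d6:-→d7:-→d8:-→d9:-→d10:-→d11:-→d12:H4  best=H4
  ? 255.208.123.22  path d0:H4→d1:-→d2:-→d3:-→d4:-→d5:-→d6:-→d7:-→d8:-→d9:-→d10:-→d11:-→d12:H4  best=H4

== LOOKUPS ==
["H2","H0","no-route","H0","H0","H0","H4","H0","H0","H4","H4"]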